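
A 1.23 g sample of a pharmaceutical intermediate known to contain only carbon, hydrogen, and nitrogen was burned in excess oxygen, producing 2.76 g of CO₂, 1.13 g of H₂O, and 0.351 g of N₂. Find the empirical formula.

mol C = 2.76 g CO₂ ÷ 44.009 g/mol = 0.06271 mol
mol H = 2 × 1.13 g H₂O ÷ 18.015 g/mol = 0.1255 mol
mol N = 2 × 0.351 g N₂ ÷ 28.014 g/mol = 0.02506 mol
Divide by the smallest (0.02506 mol): C 2.503, H 5.006, N 1.000
Multiplying each by 2 gives whole numbers: C 5.01, H 10.01, N 2.00

C5H10N2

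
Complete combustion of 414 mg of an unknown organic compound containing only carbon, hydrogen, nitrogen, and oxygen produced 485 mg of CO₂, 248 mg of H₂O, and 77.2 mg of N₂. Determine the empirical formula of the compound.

mol C = 0.485 g CO₂ ÷ 44.009 g/mol = 0.01102 mol
mol H = 2 × 0.248 g H₂O ÷ 18.015 g/mol = 0.02753 mol
mol N = 2 × 0.0772 g N₂ ÷ 28.014 g/mol = 0.005512 mol
mass O = 0.414 − (0.1324 + 0.02775 + 0.07720) = 0.1767 g → mol O = 0.1767 ÷ 15.999 = 0.01104 mol
Divide by the smallest (0.005512 mol): C 2.000, H 4.995, N 1.000, O 2.004

C2H5NO2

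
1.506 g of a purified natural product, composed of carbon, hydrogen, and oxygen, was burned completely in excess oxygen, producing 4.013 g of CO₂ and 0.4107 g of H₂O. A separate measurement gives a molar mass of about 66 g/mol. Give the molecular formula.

mol C = 4.013 g CO₂ ÷ 44.009 g/mol = 0.091186 mol
mol H = 2 × 0.4107 g H₂O ÷ 18.015 g/mol = 0.045595 mol
mass O = 1.506 − (1.0952 + 0.045960) = 0.36481 g → mol O = 0.36481 ÷ 15.999 = 0.022802 mol
Divide by the smallest (0.022802 mol): C 3.999, H 2.000, O 1.000
Empirical formula: C4H2O
Empirical-formula mass = 66.06 g/mol; 66 ÷ 66.06 ≈ 1, so the molecular formula is C4H2O.

C4H2O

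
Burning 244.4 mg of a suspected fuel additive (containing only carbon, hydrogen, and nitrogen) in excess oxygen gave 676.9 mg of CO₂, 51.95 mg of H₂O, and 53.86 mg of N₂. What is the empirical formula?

C8H3N2

mol C = 0.6769 g CO₂ ÷ 44.009 g/mol = 0.015381 mol
mol H = 2 × 0.05195 g H₂O ÷ 18.015 g/mol = 0.0057674 mol
mol N = 2 × 0.05386 g N₂ ÷ 28.014 g/mol = 0.0038452 mol
Divide by the smallest (0.0038452 mol): C 4.000, H 1.500, N 1.000
Multiplying each by 2 gives whole numbers: C 8.00, H 3.00, N 2.00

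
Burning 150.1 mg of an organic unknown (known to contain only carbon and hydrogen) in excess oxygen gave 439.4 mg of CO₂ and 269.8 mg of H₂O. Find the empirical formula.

CH3

mol C = 0.4394 g CO₂ ÷ 44.009 g/mol = 0.0099843 mol
mol H = 2 × 0.2698 g H₂O ÷ 18.015 g/mol = 0.029953 mol
Divide by the smallest (0.0099843 mol): C 1.000, H 3.000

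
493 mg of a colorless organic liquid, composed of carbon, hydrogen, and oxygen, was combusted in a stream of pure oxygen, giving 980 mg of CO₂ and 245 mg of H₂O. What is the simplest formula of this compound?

C9H11O5

mol C = 0.980 g CO₂ ÷ 44.009 g/mol = 0.02227 mol
mol H = 2 × 0.245 g H₂O ÷ 18.015 g/mol = 0.02720 mol
mass O = 0.493 − (0.2675 + 0.02742) = 0.1981 g → mol O = 0.1981 ÷ 15.999 = 0.01238 mol
Divide by the smallest (0.01238 mol): C 1.798, H 2.196, O 1.000
Multiplying each by 5 gives whole numbers: C 8.99, H 10.98, O 5.00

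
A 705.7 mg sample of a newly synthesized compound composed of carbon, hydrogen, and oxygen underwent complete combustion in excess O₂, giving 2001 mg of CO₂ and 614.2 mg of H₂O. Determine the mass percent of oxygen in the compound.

12.87%

mol C = 2.001 g CO₂ ÷ 44.009 g/mol = 0.045468 mol
mol H = 2 × 0.6142 g H₂O ÷ 18.015 g/mol = 0.068188 mol
mass O = 0.7057 − (0.54612 + 0.068733) = 0.090851 g → mol O = 0.090851 ÷ 15.999 = 0.0056785 mol
mass % O = 0.090851 g ÷ 0.7057 g × 100%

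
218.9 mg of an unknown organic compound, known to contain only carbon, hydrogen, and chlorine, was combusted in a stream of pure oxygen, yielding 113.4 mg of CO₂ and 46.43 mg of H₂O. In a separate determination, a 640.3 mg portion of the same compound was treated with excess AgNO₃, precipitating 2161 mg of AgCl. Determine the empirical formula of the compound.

CH2Cl2

mol C = 0.1134 g CO₂ ÷ 44.009 g/mol = 0.0025767 mol
mol H = 2 × 0.04643 g H₂O ÷ 18.015 g/mol = 0.0051546 mol
From the AgCl data: mol Cl per gram of compound = (2.161 ÷ 143.318) ÷ 0.6403 = 0.023549 mol/g, so in the 0.2189 g combustion sample mol Cl = 0.0051549 mol
Divide by the smallest (0.0025767 mol): C 1.000, H 2.000, Cl 2.001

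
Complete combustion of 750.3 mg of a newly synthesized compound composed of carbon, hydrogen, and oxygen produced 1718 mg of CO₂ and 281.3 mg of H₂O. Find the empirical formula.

C5H4O2

mol C = 1.718 g CO₂ ÷ 44.009 g/mol = 0.039037 mol
mol H = 2 × 0.2813 g H₂O ÷ 18.015 g/mol = 0.031230 mol
mass O = 0.7503 − (0.46888 + 0.031479) = 0.24994 g → mol O = 0.24994 ÷ 15.999 = 0.015622 mol
Divide by the smallest (0.015622 mol): C 2.499, H 1.999, O 1.000
Multiplying each by 2 gives whole numbers: C 5.00, H 4.00, O 2.00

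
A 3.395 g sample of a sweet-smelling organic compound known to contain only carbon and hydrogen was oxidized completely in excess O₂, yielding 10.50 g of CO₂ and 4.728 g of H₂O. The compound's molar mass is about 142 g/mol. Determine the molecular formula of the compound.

C10H22

mol C = 10.50 g CO₂ ÷ 44.009 g/mol = 0.23859 mol
mol H = 2 × 4.728 g H₂O ÷ 18.015 g/mol = 0.52490 mol
Divide by the smallest (0.23859 mol): C 1.000, H 2.200
Multiplying each by 5 gives whole numbers: C 5.00, H 11.00
Empirical formula: C5H11
Empirical-formula mass = 71.14 g/mol; 142 ÷ 71.14 ≈ 2, so the molecular formula is C10H22.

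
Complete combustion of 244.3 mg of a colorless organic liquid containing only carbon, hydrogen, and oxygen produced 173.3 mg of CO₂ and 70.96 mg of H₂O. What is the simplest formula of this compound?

CH2O3

mol C = 0.1733 g CO₂ ÷ 44.009 g/mol = 0.0039378 mol
mol H = 2 × 0.07096 g H₂O ÷ 18.015 g/mol = 0.0078779 mol
mass O = 0.2443 − (0.047297 + 0.0079409) = 0.18906 g → mol O = 0.18906 ÷ 15.999 = 0.011817 mol
Divide by the smallest (0.0039378 mol): C 1.000, H 2.001, O 3.001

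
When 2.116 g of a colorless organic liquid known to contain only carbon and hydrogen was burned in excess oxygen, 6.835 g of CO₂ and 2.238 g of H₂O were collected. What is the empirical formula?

C5H8

mol C = 6.835 g CO₂ ÷ 44.009 g/mol = 0.15531 mol
mol H = 2 × 2.238 g H₂O ÷ 18.015 g/mol = 0.24846 mol
Divide by the smallest (0.15531 mol): C 1.000, H 1.600
Multiplying each by 5 gives whole numbers: C 5.00, H 8.00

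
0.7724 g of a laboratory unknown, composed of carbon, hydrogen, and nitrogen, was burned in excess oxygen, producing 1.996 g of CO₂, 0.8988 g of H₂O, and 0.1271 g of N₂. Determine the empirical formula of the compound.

C5H11N

mol C = 1.996 g CO₂ ÷ 44.009 g/mol = 0.045354 mol
mol H = 2 × 0.8988 g H₂O ÷ 18.015 g/mol = 0.099784 mol
mol N = 2 × 0.1271 g N₂ ÷ 28.014 g/mol = 0.0090740 mol
Divide by the smallest (0.0090740 mol): C 4.998, H 10.997, N 1.000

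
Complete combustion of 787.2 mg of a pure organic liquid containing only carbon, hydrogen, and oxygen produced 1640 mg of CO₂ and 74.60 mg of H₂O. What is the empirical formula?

C9H2O5

mol C = 1.640 g CO₂ ÷ 44.009 g/mol = 0.037265 mol
mol H = 2 × 0.07460 g H₂O ÷ 18.015 g/mol = 0.0082820 mol
mass O = 0.7872 − (0.44759 + 0.0083482) = 0.33126 g → mol O = 0.33126 ÷ 15.999 = 0.020705 mol
Divide by the smallest (0.0082820 mol): C 4.500, H 1.000, O 2.500
Multiplying each by 2 gives whole numbers: C 9.00, H 2.00, O 5.00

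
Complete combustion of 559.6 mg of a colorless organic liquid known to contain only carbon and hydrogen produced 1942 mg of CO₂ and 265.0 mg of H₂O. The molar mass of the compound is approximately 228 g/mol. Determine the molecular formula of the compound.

mol C = 1.942 g CO₂ ÷ 44.009 g/mol = 0.044127 mol
mol H = 2 × 0.2650 g H₂O ÷ 18.015 g/mol = 0.029420 mol
Divide by the smallest (0.029420 mol): C 1.500, H 1.000
Multiplying each by 2 gives whole numbers: C 3.00, H 2.00
Empirical formula: C3H2
Empirical-formula mass = 38.05 g/mol; 228 ÷ 38.05 ≈ 6, so the molecular formula is C18H12.

C18H12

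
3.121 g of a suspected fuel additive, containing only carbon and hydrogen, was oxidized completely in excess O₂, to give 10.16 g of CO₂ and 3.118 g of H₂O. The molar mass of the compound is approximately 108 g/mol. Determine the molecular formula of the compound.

C8H12

mol C = 10.16 g CO₂ ÷ 44.009 g/mol = 0.23086 mol
mol H = 2 × 3.118 g H₂O ÷ 18.015 g/mol = 0.34616 mol
Divide by the smallest (0.23086 mol): C 1.000, H 1.499
Multiplying each by 2 gives whole numbers: C 2.00, H 3.00
Empirical formula: C2H3
Empirical-formula mass = 27.05 g/mol; 108 ÷ 27.05 ≈ 4, so the molecular formula is C8H12.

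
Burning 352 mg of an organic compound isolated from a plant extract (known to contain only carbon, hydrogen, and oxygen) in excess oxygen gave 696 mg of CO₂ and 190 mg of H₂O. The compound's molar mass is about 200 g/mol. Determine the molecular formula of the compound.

mol C = 0.696 g CO₂ ÷ 44.009 g/mol = 0.01581 mol
mol H = 2 × 0.190 g H₂O ÷ 18.015 g/mol = 0.02109 mol
mass O = 0.352 − (0.1900 + 0.02126) = 0.1408 g → mol O = 0.1408 ÷ 15.999 = 0.008800 mol
Divide by the smallest (0.008800 mol): C 1.797, H 2.397, O 1.000
Multiplying each by 5 gives whole numbers: C 8.99, H 11.99, O 5.00
Empirical formula: C9H12O5
Empirical-formula mass = 200.19 g/mol; 200 ÷ 200.19 ≈ 1, so the molecular formula is C9H12O5.

C9H12O5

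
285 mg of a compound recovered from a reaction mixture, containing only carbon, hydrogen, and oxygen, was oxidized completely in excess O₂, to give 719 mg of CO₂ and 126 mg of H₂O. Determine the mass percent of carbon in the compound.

68.9%

mol C = 0.719 g CO₂ ÷ 44.009 g/mol = 0.01634 mol
mol H = 2 × 0.126 g H₂O ÷ 18.015 g/mol = 0.01399 mol
mass O = 0.285 − (0.1962 + 0.01410) = 0.07467 g → mol O = 0.07467 ÷ 15.999 = 0.004667 mol
mass % C = 0.1962 g ÷ 0.285 g × 100%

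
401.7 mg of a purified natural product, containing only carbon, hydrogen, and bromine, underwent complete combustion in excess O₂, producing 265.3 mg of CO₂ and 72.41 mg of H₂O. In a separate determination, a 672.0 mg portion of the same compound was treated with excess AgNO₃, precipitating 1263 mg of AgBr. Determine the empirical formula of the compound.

mol C = 0.2653 g CO₂ ÷ 44.009 g/mol = 0.0060283 mol
mol H = 2 × 0.07241 g H₂O ÷ 18.015 g/mol = 0.0080389 mol
From the AgBr data: mol Br per gram of compound = (1.263 ÷ 187.772) ÷ 0.6720 = 0.010009 mol/g, so in the 0.4017 g combustion sample mol Br = 0.0040207 mol
Divide by the smallest (0.0040207 mol): C 1.499, H 1.999, Br 1.000
Multiplying each by 2 gives whole numbers: C 3.00, H 4.00, Br 2.00

C3H4Br2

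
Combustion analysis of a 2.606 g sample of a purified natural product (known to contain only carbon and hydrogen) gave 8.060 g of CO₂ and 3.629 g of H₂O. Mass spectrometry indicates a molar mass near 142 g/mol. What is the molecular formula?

mol C = 8.060 g CO₂ ÷ 44.009 g/mol = 0.18314 mol
mol H = 2 × 3.629 g H₂O ÷ 18.015 g/mol = 0.40289 mol
Divide by the smallest (0.18314 mol): C 1.000, H 2.200
Multiplying each by 5 gives whole numbers: C 5.00, H 11.00
Empirical formula: C5H11
Empirical-formula mass = 71.14 g/mol; 142 ÷ 71.14 ≈ 2, so the molecular formula is C10H22.

C10H22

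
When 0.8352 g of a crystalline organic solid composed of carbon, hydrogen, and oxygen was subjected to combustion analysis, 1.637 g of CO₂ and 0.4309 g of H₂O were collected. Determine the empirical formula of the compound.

C7H9O4

mol C = 1.637 g CO₂ ÷ 44.009 g/mol = 0.037197 mol
mol H = 2 × 0.4309 g H₂O ÷ 18.015 g/mol = 0.047838 mol
mass O = 0.8352 − (0.44677 + 0.048221) = 0.34021 g → mol O = 0.34021 ÷ 15.999 = 0.021264 mol
Divide by the smallest (0.021264 mol): C 1.749, H 2.250, O 1.000
Multiplying each by 4 gives whole numbers: C 7.00, H 9.00, O 4.00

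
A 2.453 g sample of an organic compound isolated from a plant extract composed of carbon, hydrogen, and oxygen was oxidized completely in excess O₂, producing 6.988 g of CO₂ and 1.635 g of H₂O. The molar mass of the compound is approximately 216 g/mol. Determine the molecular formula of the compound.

C14H16O2

mol C = 6.988 g CO₂ ÷ 44.009 g/mol = 0.15879 mol
mol H = 2 × 1.635 g H₂O ÷ 18.015 g/mol = 0.18152 mol
mass O = 2.453 − (1.9072 + 0.18297) = 0.36286 g → mol O = 0.36286 ÷ 15.999 = 0.022680 mol
Divide by the smallest (0.022680 mol): C 7.001, H 8.003, O 1.000
Empirical formula: C7H8O
Empirical-formula mass = 108.14 g/mol; 216 ÷ 108.14 ≈ 2, so the molecular formula is C14H16O2.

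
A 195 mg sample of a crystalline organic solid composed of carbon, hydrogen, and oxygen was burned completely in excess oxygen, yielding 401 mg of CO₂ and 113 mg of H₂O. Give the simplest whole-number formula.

mol C = 0.401 g CO₂ ÷ 44.009 g/mol = 0.009112 mol
mol H = 2 × 0.113 g H₂O ÷ 18.015 g/mol = 0.01255 mol
mass O = 0.195 − (0.1094 + 0.01265) = 0.07291 g → mol O = 0.07291 ÷ 15.999 = 0.004557 mol
Divide by the smallest (0.004557 mol): C 1.999, H 2.753, O 1.000
Multiplying each by 4 gives whole numbers: C 8.00, H 11.01, O 4.00

C8H11O4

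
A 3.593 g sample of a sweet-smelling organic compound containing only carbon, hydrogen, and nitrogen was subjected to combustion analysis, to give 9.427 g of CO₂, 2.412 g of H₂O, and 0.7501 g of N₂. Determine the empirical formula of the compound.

mol C = 9.427 g CO₂ ÷ 44.009 g/mol = 0.21421 mol
mol H = 2 × 2.412 g H₂O ÷ 18.015 g/mol = 0.26778 mol
mol N = 2 × 0.7501 g N₂ ÷ 28.014 g/mol = 0.053552 mol
Divide by the smallest (0.053552 mol): C 4.000, H 5.000, N 1.000

C4H5N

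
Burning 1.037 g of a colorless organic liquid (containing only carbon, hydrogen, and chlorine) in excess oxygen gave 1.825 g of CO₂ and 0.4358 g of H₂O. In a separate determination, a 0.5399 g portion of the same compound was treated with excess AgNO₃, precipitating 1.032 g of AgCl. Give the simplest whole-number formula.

mol C = 1.825 g CO₂ ÷ 44.009 g/mol = 0.041469 mol
mol H = 2 × 0.4358 g H₂O ÷ 18.015 g/mol = 0.048382 mol
From the AgCl data: mol Cl per gram of compound = (1.032 ÷ 143.318) ÷ 0.5399 = 0.013337 mol/g, so in the 1.037 g combustion sample mol Cl = 0.013831 mol
Divide by the smallest (0.013831 mol): C 2.998, H 3.498, Cl 1.000
Multiplying each by 2 gives whole numbers: C 6.00, H 7.00, Cl 2.00

C6H7Cl2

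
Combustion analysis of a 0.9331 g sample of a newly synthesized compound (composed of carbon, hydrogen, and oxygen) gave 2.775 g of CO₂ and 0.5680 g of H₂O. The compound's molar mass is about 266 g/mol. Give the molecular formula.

mol C = 2.775 g CO₂ ÷ 44.009 g/mol = 0.063055 mol
mol H = 2 × 0.5680 g H₂O ÷ 18.015 g/mol = 0.063059 mol
mass O = 0.9331 − (0.75736 + 0.063563) = 0.11218 g → mol O = 0.11218 ÷ 15.999 = 0.0070117 mol
Divide by the smallest (0.0070117 mol): C 8.993, H 8.993, O 1.000
Empirical formula: C9H9O
Empirical-formula mass = 133.17 g/mol; 266 ÷ 133.17 ≈ 2, so the molecular formula is C18H18O2.

C18H18O2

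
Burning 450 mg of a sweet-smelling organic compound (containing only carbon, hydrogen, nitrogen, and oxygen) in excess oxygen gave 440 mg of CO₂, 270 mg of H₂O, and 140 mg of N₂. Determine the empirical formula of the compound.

mol C = 0.440 g CO₂ ÷ 44.009 g/mol = 0.009998 mol
mol H = 2 × 0.270 g H₂O ÷ 18.015 g/mol = 0.02998 mol
mol N = 2 × 0.140 g N₂ ÷ 28.014 g/mol = 0.009995 mol
mass O = 0.450 − (0.1201 + 0.03021 + 0.1400) = 0.1597 g → mol O = 0.1597 ÷ 15.999 = 0.009982 mol
Divide by the smallest (0.009982 mol): C 1.002, H 3.003, N 1.001, O 1.000

CH3NO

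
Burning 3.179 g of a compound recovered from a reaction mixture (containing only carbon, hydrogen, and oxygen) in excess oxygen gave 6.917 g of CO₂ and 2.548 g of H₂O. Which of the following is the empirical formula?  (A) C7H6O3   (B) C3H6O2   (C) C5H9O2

(C) C5H9O2

mol C = 6.917 g CO₂ ÷ 44.009 g/mol = 0.15717 mol
mol H = 2 × 2.548 g H₂O ÷ 18.015 g/mol = 0.28288 mol
mass O = 3.179 − (1.8878 + 0.28514) = 1.0061 g → mol O = 1.0061 ÷ 15.999 = 0.062883 mol
Divide by the smallest (0.062883 mol): C 2.499, H 4.498, O 1.000
Multiplying each by 2 gives whole numbers: C 5.00, H 9.00, O 2.00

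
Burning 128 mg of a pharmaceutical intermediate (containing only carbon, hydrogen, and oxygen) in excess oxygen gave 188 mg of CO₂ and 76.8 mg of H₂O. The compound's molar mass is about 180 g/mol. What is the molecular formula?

mol C = 0.188 g CO₂ ÷ 44.009 g/mol = 0.004272 mol
mol H = 2 × 0.0768 g H₂O ÷ 18.015 g/mol = 0.008526 mol
mass O = 0.128 − (0.05131 + 0.008594) = 0.06810 g → mol O = 0.06810 ÷ 15.999 = 0.004256 mol
Divide by the smallest (0.004256 mol): C 1.004, H 2.003, O 1.000
Empirical formula: CH2O
Empirical-formula mass = 30.03 g/mol; 180 ÷ 30.03 ≈ 6, so the molecular formula is C6H12O6.

C6H12O6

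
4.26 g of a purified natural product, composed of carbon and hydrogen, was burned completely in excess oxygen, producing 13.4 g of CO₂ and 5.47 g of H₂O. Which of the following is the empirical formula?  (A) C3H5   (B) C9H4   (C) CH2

mol C = 13.4 g CO₂ ÷ 44.009 g/mol = 0.3045 mol
mol H = 2 × 5.47 g H₂O ÷ 18.015 g/mol = 0.6073 mol
Divide by the smallest (0.3045 mol): C 1.000, H 1.994

(C) CH2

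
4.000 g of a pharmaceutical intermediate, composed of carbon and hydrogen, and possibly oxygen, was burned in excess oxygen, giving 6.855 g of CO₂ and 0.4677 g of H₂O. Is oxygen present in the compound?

mol C = 6.855 g CO₂ ÷ 44.009 g/mol = 0.15576 mol
mol H = 2 × 0.4677 g H₂O ÷ 18.015 g/mol = 0.051923 mol
C and H account for only 1.9232 g of the 4.000 g sample; the remaining 2.0768 g must be oxygen.

yes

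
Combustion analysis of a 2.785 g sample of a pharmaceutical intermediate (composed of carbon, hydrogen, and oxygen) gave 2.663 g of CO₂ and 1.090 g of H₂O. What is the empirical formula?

CH2O2

mol C = 2.663 g CO₂ ÷ 44.009 g/mol = 0.060510 mol
mol H = 2 × 1.090 g H₂O ÷ 18.015 g/mol = 0.12101 mol
mass O = 2.785 − (0.72679 + 0.12198) = 1.9362 g → mol O = 1.9362 ÷ 15.999 = 0.12102 mol
Divide by the smallest (0.060510 mol): C 1.000, H 2.000, O 2.000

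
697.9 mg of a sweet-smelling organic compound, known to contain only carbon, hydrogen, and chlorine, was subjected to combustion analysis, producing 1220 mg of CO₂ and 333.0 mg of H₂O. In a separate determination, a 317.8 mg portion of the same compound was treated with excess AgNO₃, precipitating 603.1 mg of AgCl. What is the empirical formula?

C3H4Cl

mol C = 1.220 g CO₂ ÷ 44.009 g/mol = 0.027722 mol
mol H = 2 × 0.3330 g H₂O ÷ 18.015 g/mol = 0.036969 mol
From the AgCl data: mol Cl per gram of compound = (0.6031 ÷ 143.318) ÷ 0.3178 = 0.013241 mol/g, so in the 0.6979 g combustion sample mol Cl = 0.0092412 mol
Divide by the smallest (0.0092412 mol): C 3.000, H 4.000, Cl 1.000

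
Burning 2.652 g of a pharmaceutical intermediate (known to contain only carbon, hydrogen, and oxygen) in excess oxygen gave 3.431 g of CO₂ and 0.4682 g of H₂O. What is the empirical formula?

mol C = 3.431 g CO₂ ÷ 44.009 g/mol = 0.077961 mol
mol H = 2 × 0.4682 g H₂O ÷ 18.015 g/mol = 0.051979 mol
mass O = 2.652 − (0.93639 + 0.052395) = 1.6632 g → mol O = 1.6632 ÷ 15.999 = 0.10396 mol
Divide by the smallest (0.051979 mol): C 1.500, H 1.000, O 2.000
Multiplying each by 2 gives whole numbers: C 3.00, H 2.00, O 4.00

C3H2O4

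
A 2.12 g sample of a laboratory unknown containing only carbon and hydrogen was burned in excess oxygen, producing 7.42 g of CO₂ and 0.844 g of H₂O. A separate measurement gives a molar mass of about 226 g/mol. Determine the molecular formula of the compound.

mol C = 7.42 g CO₂ ÷ 44.009 g/mol = 0.1686 mol
mol H = 2 × 0.844 g H₂O ÷ 18.015 g/mol = 0.09370 mol
Divide by the smallest (0.09370 mol): C 1.799, H 1.000
Multiplying each by 5 gives whole numbers: C 9.00, H 5.00
Empirical formula: C9H5
Empirical-formula mass = 113.14 g/mol; 226 ÷ 113.14 ≈ 2, so the molecular formula is C18H10.

C18H10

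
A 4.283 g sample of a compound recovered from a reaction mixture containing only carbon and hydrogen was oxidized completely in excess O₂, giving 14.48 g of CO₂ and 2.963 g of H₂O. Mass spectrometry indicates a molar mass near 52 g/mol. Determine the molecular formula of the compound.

mol C = 14.48 g CO₂ ÷ 44.009 g/mol = 0.32902 mol
mol H = 2 × 2.963 g H₂O ÷ 18.015 g/mol = 0.32895 mol
Divide by the smallest (0.32895 mol): C 1.000, H 1.000
Empirical formula: CH
Empirical-formula mass = 13.02 g/mol; 52 ÷ 13.02 ≈ 4, so the molecular formula is C4H4.

C4H4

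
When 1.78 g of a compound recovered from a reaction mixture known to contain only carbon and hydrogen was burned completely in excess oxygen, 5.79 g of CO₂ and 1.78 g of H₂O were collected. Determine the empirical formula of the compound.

mol C = 5.79 g CO₂ ÷ 44.009 g/mol = 0.1316 mol
mol H = 2 × 1.78 g H₂O ÷ 18.015 g/mol = 0.1976 mol
Divide by the smallest (0.1316 mol): C 1.000, H 1.502
Multiplying each by 2 gives whole numbers: C 2.00, H 3.00

C2H3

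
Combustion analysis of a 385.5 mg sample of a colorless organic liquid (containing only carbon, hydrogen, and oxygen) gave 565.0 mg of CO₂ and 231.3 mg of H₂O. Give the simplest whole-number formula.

CH2O

mol C = 0.5650 g CO₂ ÷ 44.009 g/mol = 0.012838 mol
mol H = 2 × 0.2313 g H₂O ÷ 18.015 g/mol = 0.025679 mol
mass O = 0.3855 − (0.15420 + 0.025884) = 0.20542 g → mol O = 0.20542 ÷ 15.999 = 0.012839 mol
Divide by the smallest (0.012838 mol): C 1.000, H 2.000, O 1.000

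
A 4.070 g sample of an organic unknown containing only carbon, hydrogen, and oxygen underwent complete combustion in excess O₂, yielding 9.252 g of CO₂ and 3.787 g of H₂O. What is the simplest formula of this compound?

mol C = 9.252 g CO₂ ÷ 44.009 g/mol = 0.21023 mol
mol H = 2 × 3.787 g H₂O ÷ 18.015 g/mol = 0.42043 mol
mass O = 4.070 − (2.5251 + 0.42379) = 1.1211 g → mol O = 1.1211 ÷ 15.999 = 0.070076 mol
Divide by the smallest (0.070076 mol): C 3.000, H 6.000, O 1.000

C3H6O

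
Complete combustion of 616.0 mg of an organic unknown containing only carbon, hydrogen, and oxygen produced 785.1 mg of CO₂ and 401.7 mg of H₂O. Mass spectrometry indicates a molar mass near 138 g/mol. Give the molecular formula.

C4H10O5

mol C = 0.7851 g CO₂ ÷ 44.009 g/mol = 0.017840 mol
mol H = 2 × 0.4017 g H₂O ÷ 18.015 g/mol = 0.044596 mol
mass O = 0.6160 − (0.21427 + 0.044953) = 0.35678 g → mol O = 0.35678 ÷ 15.999 = 0.022300 mol
Divide by the smallest (0.017840 mol): C 1.000, H 2.500, O 1.250
Multiplying each by 4 gives whole numbers: C 4.00, H 10.00, O 5.00
Empirical formula: C4H10O5
Empirical-formula mass = 138.12 g/mol; 138 ÷ 138.12 ≈ 1, so the molecular formula is C4H10O5.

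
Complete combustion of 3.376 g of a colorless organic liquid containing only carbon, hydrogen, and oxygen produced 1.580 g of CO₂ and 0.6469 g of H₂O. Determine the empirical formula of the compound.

CH2O5

mol C = 1.580 g CO₂ ÷ 44.009 g/mol = 0.035902 mol
mol H = 2 × 0.6469 g H₂O ÷ 18.015 g/mol = 0.071818 mol
mass O = 3.376 − (0.43122 + 0.072392) = 2.8724 g → mol O = 2.8724 ÷ 15.999 = 0.17954 mol
Divide by the smallest (0.035902 mol): C 1.000, H 2.000, O 5.001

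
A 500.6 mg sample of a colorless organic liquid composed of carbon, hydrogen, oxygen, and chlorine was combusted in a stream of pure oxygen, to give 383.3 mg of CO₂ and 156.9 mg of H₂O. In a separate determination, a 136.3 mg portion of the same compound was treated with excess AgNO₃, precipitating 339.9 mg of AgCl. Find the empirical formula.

mol C = 0.3833 g CO₂ ÷ 44.009 g/mol = 0.0087096 mol
mol H = 2 × 0.1569 g H₂O ÷ 18.015 g/mol = 0.017419 mol
From the AgCl data: mol Cl per gram of compound = (0.3399 ÷ 143.318) ÷ 0.1363 = 0.017400 mol/g, so in the 0.5006 g combustion sample mol Cl = 0.0087105 mol
mass O = 0.5006 − (0.10461 + 0.017558 + 0.30879) = 0.069642 g → mol O = 0.069642 ÷ 15.999 = 0.0043529 mol
Divide by the smallest (0.0043529 mol): C 2.001, H 4.002, Cl 2.001, O 1.000

C2H4Cl2O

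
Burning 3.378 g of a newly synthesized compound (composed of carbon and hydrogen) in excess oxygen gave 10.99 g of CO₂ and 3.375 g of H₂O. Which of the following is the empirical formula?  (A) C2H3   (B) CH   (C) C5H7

mol C = 10.99 g CO₂ ÷ 44.009 g/mol = 0.24972 mol
mol H = 2 × 3.375 g H₂O ÷ 18.015 g/mol = 0.37469 mol
Divide by the smallest (0.24972 mol): C 1.000, H 1.500
Multiplying each by 2 gives whole numbers: C 2.00, H 3.00

(A) C2H3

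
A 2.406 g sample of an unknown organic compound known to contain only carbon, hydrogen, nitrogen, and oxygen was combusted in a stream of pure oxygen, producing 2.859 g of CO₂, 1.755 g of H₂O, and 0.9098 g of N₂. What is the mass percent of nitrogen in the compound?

37.81%

mol C = 2.859 g CO₂ ÷ 44.009 g/mol = 0.064964 mol
mol H = 2 × 1.755 g H₂O ÷ 18.015 g/mol = 0.19484 mol
mol N = 2 × 0.9098 g N₂ ÷ 28.014 g/mol = 0.064953 mol
mass O = 2.406 − (0.78028 + 0.19640 + 0.90980) = 0.51952 g → mol O = 0.51952 ÷ 15.999 = 0.032472 mol
mass % N = 0.90980 g ÷ 2.406 g × 100%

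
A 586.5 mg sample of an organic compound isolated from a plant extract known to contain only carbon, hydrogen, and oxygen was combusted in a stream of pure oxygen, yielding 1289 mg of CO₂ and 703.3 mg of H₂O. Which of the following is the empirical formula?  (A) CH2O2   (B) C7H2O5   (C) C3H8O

mol C = 1.289 g CO₂ ÷ 44.009 g/mol = 0.029289 mol
mol H = 2 × 0.7033 g H₂O ÷ 18.015 g/mol = 0.078079 mol
mass O = 0.5865 − (0.35180 + 0.078704) = 0.15600 g → mol O = 0.15600 ÷ 15.999 = 0.0097506 mol
Divide by the smallest (0.0097506 mol): C 3.004, H 8.008, O 1.000

(C) C3H8O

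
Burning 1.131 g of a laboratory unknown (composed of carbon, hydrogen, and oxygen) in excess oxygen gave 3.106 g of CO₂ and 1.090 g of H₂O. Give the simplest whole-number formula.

C7H12O

mol C = 3.106 g CO₂ ÷ 44.009 g/mol = 0.070576 mol
mol H = 2 × 1.090 g H₂O ÷ 18.015 g/mol = 0.12101 mol
mass O = 1.131 − (0.84769 + 0.12198) = 0.16133 g → mol O = 0.16133 ÷ 15.999 = 0.010084 mol
Divide by the smallest (0.010084 mol): C 6.999, H 12.001, O 1.000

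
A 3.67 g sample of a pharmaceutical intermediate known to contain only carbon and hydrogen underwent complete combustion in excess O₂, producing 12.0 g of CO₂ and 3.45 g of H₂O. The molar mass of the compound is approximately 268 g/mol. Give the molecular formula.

mol C = 12.0 g CO₂ ÷ 44.009 g/mol = 0.2727 mol
mol H = 2 × 3.45 g H₂O ÷ 18.015 g/mol = 0.3830 mol
Divide by the smallest (0.2727 mol): C 1.000, H 1.405
Multiplying each by 5 gives whole numbers: C 5.00, H 7.02
Empirical formula: C5H7
Empirical-formula mass = 67.11 g/mol; 268 ÷ 67.11 ≈ 4, so the molecular formula is C20H28.

C20H28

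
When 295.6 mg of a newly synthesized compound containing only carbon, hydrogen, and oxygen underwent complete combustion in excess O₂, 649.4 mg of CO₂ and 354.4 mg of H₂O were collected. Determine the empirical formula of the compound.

mol C = 0.6494 g CO₂ ÷ 44.009 g/mol = 0.014756 mol
mol H = 2 × 0.3544 g H₂O ÷ 18.015 g/mol = 0.039345 mol
mass O = 0.2956 − (0.17724 + 0.039660) = 0.078705 g → mol O = 0.078705 ÷ 15.999 = 0.0049194 mol
Divide by the smallest (0.0049194 mol): C 3.000, H 7.998, O 1.000

C3H8O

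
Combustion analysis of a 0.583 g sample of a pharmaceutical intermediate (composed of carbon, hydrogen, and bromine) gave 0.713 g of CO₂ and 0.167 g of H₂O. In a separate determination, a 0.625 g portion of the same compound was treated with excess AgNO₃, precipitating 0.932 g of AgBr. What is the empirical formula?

C7H8Br2

mol C = 0.713 g CO₂ ÷ 44.009 g/mol = 0.01620 mol
mol H = 2 × 0.167 g H₂O ÷ 18.015 g/mol = 0.01854 mol
From the AgBr data: mol Br per gram of compound = (0.932 ÷ 187.772) ÷ 0.625 = 0.007942 mol/g, so in the 0.583 g combustion sample mol Br = 0.004630 mol
Divide by the smallest (0.004630 mol): C 3.499, H 4.004, Br 1.000
Multiplying each by 2 gives whole numbers: C 7.00, H 8.01, Br 2.00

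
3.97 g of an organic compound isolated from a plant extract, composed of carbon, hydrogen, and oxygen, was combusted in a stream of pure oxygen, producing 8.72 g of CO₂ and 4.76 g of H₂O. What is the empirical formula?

C3H8O

mol C = 8.72 g CO₂ ÷ 44.009 g/mol = 0.1981 mol
mol H = 2 × 4.76 g H₂O ÷ 18.015 g/mol = 0.5284 mol
mass O = 3.97 − (2.380 + 0.5327) = 1.057 g → mol O = 1.057 ÷ 15.999 = 0.06609 mol
Divide by the smallest (0.06609 mol): C 2.998, H 7.995, O 1.000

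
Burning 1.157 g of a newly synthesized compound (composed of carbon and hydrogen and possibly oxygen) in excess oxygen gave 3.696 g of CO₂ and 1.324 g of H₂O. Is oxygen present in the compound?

no

mol C = 3.696 g CO₂ ÷ 44.009 g/mol = 0.083983 mol
mol H = 2 × 1.324 g H₂O ÷ 18.015 g/mol = 0.14699 mol
C and H together account for 1.1569 g — essentially the entire 1.157 g sample — so the compound contains no oxygen.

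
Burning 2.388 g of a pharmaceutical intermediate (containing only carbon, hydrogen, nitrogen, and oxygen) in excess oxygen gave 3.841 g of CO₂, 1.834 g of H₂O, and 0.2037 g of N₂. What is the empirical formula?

C6H14NO4

mol C = 3.841 g CO₂ ÷ 44.009 g/mol = 0.087278 mol
mol H = 2 × 1.834 g H₂O ÷ 18.015 g/mol = 0.20361 mol
mol N = 2 × 0.2037 g N₂ ÷ 28.014 g/mol = 0.014543 mol
mass O = 2.388 − (1.0483 + 0.20524 + 0.20370) = 0.93077 g → mol O = 0.93077 ÷ 15.999 = 0.058177 mol
Divide by the smallest (0.014543 mol): C 6.001, H 14.001, N 1.000, O 4.000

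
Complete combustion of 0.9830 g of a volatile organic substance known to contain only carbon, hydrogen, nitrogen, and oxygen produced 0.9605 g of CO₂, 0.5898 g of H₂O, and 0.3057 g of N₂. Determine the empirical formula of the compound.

CH3NO

mol C = 0.9605 g CO₂ ÷ 44.009 g/mol = 0.021825 mol
mol H = 2 × 0.5898 g H₂O ÷ 18.015 g/mol = 0.065479 mol
mol N = 2 × 0.3057 g N₂ ÷ 28.014 g/mol = 0.021825 mol
mass O = 0.9830 − (0.26214 + 0.066003 + 0.30570) = 0.34916 g → mol O = 0.34916 ÷ 15.999 = 0.021824 mol
Divide by the smallest (0.021824 mol): C 1.000, H 3.000, N 1.000, O 1.000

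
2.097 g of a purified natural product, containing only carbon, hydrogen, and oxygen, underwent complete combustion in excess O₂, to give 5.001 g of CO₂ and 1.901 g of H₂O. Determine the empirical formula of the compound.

C7H13O2

mol C = 5.001 g CO₂ ÷ 44.009 g/mol = 0.11364 mol
mol H = 2 × 1.901 g H₂O ÷ 18.015 g/mol = 0.21105 mol
mass O = 2.097 − (1.3649 + 0.21273) = 0.51939 g → mol O = 0.51939 ÷ 15.999 = 0.032464 mol
Divide by the smallest (0.032464 mol): C 3.500, H 6.501, O 1.000
Multiplying each by 2 gives whole numbers: C 7.00, H 13.00, O 2.00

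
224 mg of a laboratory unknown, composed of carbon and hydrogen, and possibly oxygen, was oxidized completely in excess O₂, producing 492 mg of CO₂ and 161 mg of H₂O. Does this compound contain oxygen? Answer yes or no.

mol C = 0.492 g CO₂ ÷ 44.009 g/mol = 0.01118 mol
mol H = 2 × 0.161 g H₂O ÷ 18.015 g/mol = 0.01787 mol
C and H account for only 0.1523 g of the 0.224 g sample; the remaining 0.07171 g must be oxygen.

yes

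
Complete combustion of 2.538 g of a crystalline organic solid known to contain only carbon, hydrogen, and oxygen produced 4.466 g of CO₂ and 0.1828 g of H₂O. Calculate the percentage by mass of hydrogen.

0.81%

mol C = 4.466 g CO₂ ÷ 44.009 g/mol = 0.10148 mol
mol H = 2 × 0.1828 g H₂O ÷ 18.015 g/mol = 0.020294 mol
mass O = 2.538 − (1.2189 + 0.020457) = 1.2987 g → mol O = 1.2987 ÷ 15.999 = 0.081172 mol
mass % H = 0.020457 g ÷ 2.538 g × 100%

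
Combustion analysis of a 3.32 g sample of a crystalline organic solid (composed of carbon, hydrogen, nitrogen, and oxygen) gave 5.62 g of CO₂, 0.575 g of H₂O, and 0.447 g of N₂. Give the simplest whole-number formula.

C8H4N2O5

mol C = 5.62 g CO₂ ÷ 44.009 g/mol = 0.1277 mol
mol H = 2 × 0.575 g H₂O ÷ 18.015 g/mol = 0.06384 mol
mol N = 2 × 0.447 g N₂ ÷ 28.014 g/mol = 0.03191 mol
mass O = 3.32 − (1.534 + 0.06435 + 0.4470) = 1.275 g → mol O = 1.275 ÷ 15.999 = 0.07968 mol
Divide by the smallest (0.03191 mol): C 4.002, H 2.000, N 1.000, O 2.497
Multiplying each by 2 gives whole numbers: C 8.00, H 4.00, N 2.00, O 4.99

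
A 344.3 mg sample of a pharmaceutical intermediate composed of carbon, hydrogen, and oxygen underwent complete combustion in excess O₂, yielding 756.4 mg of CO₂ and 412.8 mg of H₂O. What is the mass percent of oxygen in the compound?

26.62%

mol C = 0.7564 g CO₂ ÷ 44.009 g/mol = 0.017187 mol
mol H = 2 × 0.4128 g H₂O ÷ 18.015 g/mol = 0.045828 mol
mass O = 0.3443 − (0.20644 + 0.046195) = 0.091667 g → mol O = 0.091667 ÷ 15.999 = 0.0057296 mol
mass % O = 0.091667 g ÷ 0.3443 g × 100%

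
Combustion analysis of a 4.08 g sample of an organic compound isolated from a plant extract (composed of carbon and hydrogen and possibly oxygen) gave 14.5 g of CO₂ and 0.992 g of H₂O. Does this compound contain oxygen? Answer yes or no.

no

mol C = 14.5 g CO₂ ÷ 44.009 g/mol = 0.3295 mol
mol H = 2 × 0.992 g H₂O ÷ 18.015 g/mol = 0.1101 mol
C and H together account for 4.068 g — essentially the entire 4.08 g sample — so the compound contains no oxygen.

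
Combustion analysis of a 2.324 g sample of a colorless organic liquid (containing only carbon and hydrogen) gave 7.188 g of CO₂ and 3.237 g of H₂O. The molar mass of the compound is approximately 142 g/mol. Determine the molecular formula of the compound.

C10H22

mol C = 7.188 g CO₂ ÷ 44.009 g/mol = 0.16333 mol
mol H = 2 × 3.237 g H₂O ÷ 18.015 g/mol = 0.35937 mol
Divide by the smallest (0.16333 mol): C 1.000, H 2.200
Multiplying each by 5 gives whole numbers: C 5.00, H 11.00
Empirical formula: C5H11
Empirical-formula mass = 71.14 g/mol; 142 ÷ 71.14 ≈ 2, so the molecular formula is C10H22.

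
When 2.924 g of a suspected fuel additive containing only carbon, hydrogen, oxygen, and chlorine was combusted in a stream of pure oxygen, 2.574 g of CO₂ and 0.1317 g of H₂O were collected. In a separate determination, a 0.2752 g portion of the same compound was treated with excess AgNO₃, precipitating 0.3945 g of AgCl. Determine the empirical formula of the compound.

mol C = 2.574 g CO₂ ÷ 44.009 g/mol = 0.058488 mol
mol H = 2 × 0.1317 g H₂O ÷ 18.015 g/mol = 0.014621 mol
From the AgCl data: mol Cl per gram of compound = (0.3945 ÷ 143.318) ÷ 0.2752 = 0.010002 mol/g, so in the 2.924 g combustion sample mol Cl = 0.029247 mol
mass O = 2.924 − (0.70250 + 0.014738 + 1.0368) = 1.1700 g → mol O = 1.1700 ÷ 15.999 = 0.073128 mol
Divide by the smallest (0.014621 mol): C 4.000, H 1.000, Cl 2.000, O 5.002

C4HCl2O5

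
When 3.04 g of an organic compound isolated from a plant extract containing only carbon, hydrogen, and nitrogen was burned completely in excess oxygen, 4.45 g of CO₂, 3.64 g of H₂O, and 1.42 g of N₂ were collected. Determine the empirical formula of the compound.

CH4N

mol C = 4.45 g CO₂ ÷ 44.009 g/mol = 0.1011 mol
mol H = 2 × 3.64 g H₂O ÷ 18.015 g/mol = 0.4041 mol
mol N = 2 × 1.42 g N₂ ÷ 28.014 g/mol = 0.1014 mol
Divide by the smallest (0.1011 mol): C 1.000, H 3.996, N 1.003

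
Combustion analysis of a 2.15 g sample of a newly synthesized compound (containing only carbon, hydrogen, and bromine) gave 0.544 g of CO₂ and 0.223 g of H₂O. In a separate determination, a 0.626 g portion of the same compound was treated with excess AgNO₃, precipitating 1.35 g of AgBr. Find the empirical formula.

mol C = 0.544 g CO₂ ÷ 44.009 g/mol = 0.01236 mol
mol H = 2 × 0.223 g H₂O ÷ 18.015 g/mol = 0.02476 mol
From the AgBr data: mol Br per gram of compound = (1.35 ÷ 187.772) ÷ 0.626 = 0.01148 mol/g, so in the 2.15 g combustion sample mol Br = 0.02469 mol
Divide by the smallest (0.01236 mol): C 1.000, H 2.003, Br 1.998

CH2Br2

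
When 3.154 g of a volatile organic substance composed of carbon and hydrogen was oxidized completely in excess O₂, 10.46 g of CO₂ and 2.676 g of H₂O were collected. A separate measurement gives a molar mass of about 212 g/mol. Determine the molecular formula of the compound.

C16H20

mol C = 10.46 g CO₂ ÷ 44.009 g/mol = 0.23768 mol
mol H = 2 × 2.676 g H₂O ÷ 18.015 g/mol = 0.29709 mol
Divide by the smallest (0.23768 mol): C 1.000, H 1.250
Multiplying each by 4 gives whole numbers: C 4.00, H 5.00
Empirical formula: C4H5
Empirical-formula mass = 53.08 g/mol; 212 ÷ 53.08 ≈ 4, so the molecular formula is C16H20.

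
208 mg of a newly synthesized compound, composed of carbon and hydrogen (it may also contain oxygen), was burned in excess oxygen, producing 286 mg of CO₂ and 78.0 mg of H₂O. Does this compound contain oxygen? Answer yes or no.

mol C = 0.286 g CO₂ ÷ 44.009 g/mol = 0.006499 mol
mol H = 2 × 0.0780 g H₂O ÷ 18.015 g/mol = 0.008659 mol
C and H account for only 0.08678 g of the 0.208 g sample; the remaining 0.1212 g must be oxygen.

yes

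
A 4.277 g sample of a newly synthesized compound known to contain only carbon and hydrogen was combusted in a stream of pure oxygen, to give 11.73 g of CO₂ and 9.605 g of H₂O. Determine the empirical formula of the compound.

CH4

mol C = 11.73 g CO₂ ÷ 44.009 g/mol = 0.26654 mol
mol H = 2 × 9.605 g H₂O ÷ 18.015 g/mol = 1.0663 mol
Divide by the smallest (0.26654 mol): C 1.000, H 4.001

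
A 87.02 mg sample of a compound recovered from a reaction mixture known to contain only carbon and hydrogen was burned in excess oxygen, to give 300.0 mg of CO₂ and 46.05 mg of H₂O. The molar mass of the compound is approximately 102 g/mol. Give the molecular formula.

mol C = 0.3000 g CO₂ ÷ 44.009 g/mol = 0.0068168 mol
mol H = 2 × 0.04605 g H₂O ÷ 18.015 g/mol = 0.0051124 mol
Divide by the smallest (0.0051124 mol): C 1.333, H 1.000
Multiplying each by 3 gives whole numbers: C 4.00, H 3.00
Empirical formula: C4H3
Empirical-formula mass = 51.07 g/mol; 102 ÷ 51.07 ≈ 2, so the molecular formula is C8H6.

C8H6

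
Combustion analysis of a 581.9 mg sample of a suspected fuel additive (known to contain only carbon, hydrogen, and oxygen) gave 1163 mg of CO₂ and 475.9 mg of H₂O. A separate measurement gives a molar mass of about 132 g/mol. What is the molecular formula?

C6H12O3

mol C = 1.163 g CO₂ ÷ 44.009 g/mol = 0.026426 mol
mol H = 2 × 0.4759 g H₂O ÷ 18.015 g/mol = 0.052834 mol
mass O = 0.5819 − (0.31741 + 0.053256) = 0.21124 g → mol O = 0.21124 ÷ 15.999 = 0.013203 mol
Divide by the smallest (0.013203 mol): C 2.002, H 4.002, O 1.000
Empirical formula: C2H4O
Empirical-formula mass = 44.05 g/mol; 132 ÷ 44.05 ≈ 3, so the molecular formula is C6H12O3.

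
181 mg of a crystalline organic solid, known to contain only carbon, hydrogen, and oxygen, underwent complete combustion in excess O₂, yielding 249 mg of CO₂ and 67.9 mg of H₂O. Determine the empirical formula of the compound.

mol C = 0.249 g CO₂ ÷ 44.009 g/mol = 0.005658 mol
mol H = 2 × 0.0679 g H₂O ÷ 18.015 g/mol = 0.007538 mol
mass O = 0.181 − (0.06796 + 0.007598) = 0.1054 g → mol O = 0.1054 ÷ 15.999 = 0.006591 mol
Divide by the smallest (0.005658 mol): C 1.000, H 1.332, O 1.165
Multiplying each by 6 gives whole numbers: C 6.00, H 7.99, O 6.99

C6H8O7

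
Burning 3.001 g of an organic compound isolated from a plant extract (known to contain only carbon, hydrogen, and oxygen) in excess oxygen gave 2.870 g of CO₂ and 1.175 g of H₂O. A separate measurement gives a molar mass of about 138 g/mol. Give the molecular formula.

C3H6O6

mol C = 2.870 g CO₂ ÷ 44.009 g/mol = 0.065214 mol
mol H = 2 × 1.175 g H₂O ÷ 18.015 g/mol = 0.13045 mol
mass O = 3.001 − (0.78328 + 0.13149) = 2.0862 g → mol O = 2.0862 ÷ 15.999 = 0.13040 mol
Divide by the smallest (0.065214 mol): C 1.000, H 2.000, O 2.000
Empirical formula: CH2O2
Empirical-formula mass = 46.02 g/mol; 138 ÷ 46.02 ≈ 3, so the molecular formula is C3H6O6.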